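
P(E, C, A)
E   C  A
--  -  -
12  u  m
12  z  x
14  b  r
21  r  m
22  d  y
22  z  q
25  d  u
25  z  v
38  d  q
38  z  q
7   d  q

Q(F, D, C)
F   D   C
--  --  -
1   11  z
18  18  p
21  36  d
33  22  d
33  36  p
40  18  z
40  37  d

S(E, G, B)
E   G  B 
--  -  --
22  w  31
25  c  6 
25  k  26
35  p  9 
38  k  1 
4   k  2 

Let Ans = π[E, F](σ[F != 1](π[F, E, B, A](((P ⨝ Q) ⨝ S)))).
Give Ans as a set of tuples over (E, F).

Joining P and Q on C yields {(12, z, x, 1, 11), (12, z, x, 40, 18), (22, d, y, 21, 36), (22, d, y, 33, 22), (22, d, y, 40, 37), (22, z, q, 1, 11), (22, z, q, 40, 18), (25, d, u, 21, 36), (25, d, u, 33, 22), (25, d, u, 40, 37), (25, z, v, 1, 11), (25, z, v, 40, 18), (38, d, q, 21, 36), (38, d, q, 33, 22), (38, d, q, 40, 37), (38, z, q, 1, 11), (38, z, q, 40, 18), (7, d, q, 21, 36), (7, d, q, 33, 22), (7, d, q, 40, 37)}.
Joining (P ⨝ Q) and S on E yields {(22, d, y, 21, 36, w, 31), (22, d, y, 33, 22, w, 31), (22, d, y, 40, 37, w, 31), (22, z, q, 1, 11, w, 31), (22, z, q, 40, 18, w, 31), (25, d, u, 21, 36, c, 6), (25, d, u, 21, 36, k, 26), (25, d, u, 33, 22, c, 6), (25, d, u, 33, 22, k, 26), (25, d, u, 40, 37, c, 6), (25, d, u, 40, 37, k, 26), (25, z, v, 1, 11, c, 6), (25, z, v, 1, 11, k, 26), (25, z, v, 40, 18, c, 6), (25, z, v, 40, 18, k, 26), (38, d, q, 21, 36, k, 1), (38, d, q, 33, 22, k, 1), (38, d, q, 40, 37, k, 1), (38, z, q, 1, 11, k, 1), (38, z, q, 40, 18, k, 1)}.
π_{F, E, B, A} gives {(1, 22, 31, q), (1, 25, 26, v), (1, 25, 6, v), (1, 38, 1, q), (21, 22, 31, y), (21, 25, 26, u), (21, 25, 6, u), (21, 38, 1, q), (33, 22, 31, y), (33, 25, 26, u), (33, 25, 6, u), (33, 38, 1, q), (40, 22, 31, q), (40, 22, 31, y), (40, 25, 26, u), (40, 25, 26, v), (40, 25, 6, u), (40, 25, 6, v), (40, 38, 1, q)} (1 duplicate(s) eliminated).
Selection F != 1: {(21, 22, 31, y), (21, 25, 26, u), (21, 25, 6, u), (21, 38, 1, q), (33, 22, 31, y), (33, 25, 26, u), (33, 25, 6, u), (33, 38, 1, q), (40, 22, 31, q), (40, 22, 31, y), (40, 25, 26, u), (40, 25, 26, v), (40, 25, 6, u), (40, 25, 6, v), (40, 38, 1, q)}
π_{E, F} gives {(22, 21), (22, 33), (22, 40), (25, 21), (25, 33), (25, 40), (38, 21), (38, 33), (38, 40)} (6 duplicate(s) eliminated).

{(22, 21), (22, 33), (22, 40), (25, 21), (25, 33), (25, 40), (38, 21), (38, 33), (38, 40)}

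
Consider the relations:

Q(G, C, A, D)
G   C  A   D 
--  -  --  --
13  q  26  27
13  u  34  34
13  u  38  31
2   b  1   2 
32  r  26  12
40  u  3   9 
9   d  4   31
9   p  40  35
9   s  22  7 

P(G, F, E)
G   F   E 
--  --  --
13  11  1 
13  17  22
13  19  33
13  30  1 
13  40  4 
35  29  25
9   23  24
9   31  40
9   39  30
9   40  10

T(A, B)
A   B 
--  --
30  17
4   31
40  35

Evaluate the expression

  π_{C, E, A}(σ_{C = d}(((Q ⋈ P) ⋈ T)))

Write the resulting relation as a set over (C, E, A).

{(d, 10, 4), (d, 24, 4), (d, 30, 4), (d, 40, 4)}

Joining Q and P on G yields {(13, q, 26, 27, 11, 1), (13, q, 26, 27, 17, 22), (13, q, 26, 27, 19, 33), (13, q, 26, 27, 30, 1), (13, q, 26, 27, 40, 4), (13, u, 34, 34, 11, 1), (13, u, 34, 34, 17, 22), (13, u, 34, 34, 19, 33), (13, u, 34, 34, 30, 1), (13, u, 34, 34, 40, 4), (13, u, 38, 31, 11, 1), (13, u, 38, 31, 17, 22), (13, u, 38, 31, 19, 33), (13, u, 38, 31, 30, 1), (13, u, 38, 31, 40, 4), (9, d, 4, 31, 23, 24), (9, d, 4, 31, 31, 40), (9, d, 4, 31, 39, 30), (9, d, 4, 31, 40, 10), (9, p, 40, 35, 23, 24), (9, p, 40, 35, 31, 40), (9, p, 40, 35, 39, 30), (9, p, 40, 35, 40, 10), (9, s, 22, 7, 23, 24), (9, s, 22, 7, 31, 40), (9, s, 22, 7, 39, 30), (9, s, 22, 7, 40, 10)}.
Joining (Q ⋈ P) and T on A yields {(9, d, 4, 31, 23, 24, 31), (9, d, 4, 31, 31, 40, 31), (9, d, 4, 31, 39, 30, 31), (9, d, 4, 31, 40, 10, 31), (9, p, 40, 35, 23, 24, 35), (9, p, 40, 35, 31, 40, 35), (9, p, 40, 35, 39, 30, 35), (9, p, 40, 35, 40, 10, 35)}.
Filtering on C = d leaves {(9, d, 4, 31, 23, 24, 31), (9, d, 4, 31, 31, 40, 31), (9, d, 4, 31, 39, 30, 31), (9, d, 4, 31, 40, 10, 31)}.
π_{C, E, A} gives {(d, 10, 4), (d, 24, 4), (d, 30, 4), (d, 40, 4)}.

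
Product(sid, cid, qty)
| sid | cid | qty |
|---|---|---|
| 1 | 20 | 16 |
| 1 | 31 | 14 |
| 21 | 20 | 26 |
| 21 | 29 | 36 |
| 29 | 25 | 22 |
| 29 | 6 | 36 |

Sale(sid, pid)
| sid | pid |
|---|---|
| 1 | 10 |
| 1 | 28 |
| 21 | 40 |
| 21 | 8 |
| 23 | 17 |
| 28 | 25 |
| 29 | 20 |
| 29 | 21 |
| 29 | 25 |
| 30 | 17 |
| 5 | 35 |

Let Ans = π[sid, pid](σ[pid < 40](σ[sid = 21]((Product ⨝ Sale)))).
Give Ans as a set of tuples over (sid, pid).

{(21, 8)}

Natural join on sid: {(1, 20, 16, 10), (1, 20, 16, 28), (1, 31, 14, 10), (1, 31, 14, 28), (21, 20, 26, 40), (21, 20, 26, 8), (21, 29, 36, 40), (21, 29, 36, 8), (29, 25, 22, 20), (29, 25, 22, 21), (29, 25, 22, 25), (29, 6, 36, 20), (29, 6, 36, 21), (29, 6, 36, 25)}
Apply σ_{sid = 21}; surviving tuples: {(21, 20, 26, 40), (21, 20, 26, 8), (21, 29, 36, 40), (21, 29, 36, 8)}
Apply σ_{pid < 40}; surviving tuples: {(21, 20, 26, 8), (21, 29, 36, 8)}
π_{sid, pid} gives {(21, 8)} (1 duplicate(s) eliminated).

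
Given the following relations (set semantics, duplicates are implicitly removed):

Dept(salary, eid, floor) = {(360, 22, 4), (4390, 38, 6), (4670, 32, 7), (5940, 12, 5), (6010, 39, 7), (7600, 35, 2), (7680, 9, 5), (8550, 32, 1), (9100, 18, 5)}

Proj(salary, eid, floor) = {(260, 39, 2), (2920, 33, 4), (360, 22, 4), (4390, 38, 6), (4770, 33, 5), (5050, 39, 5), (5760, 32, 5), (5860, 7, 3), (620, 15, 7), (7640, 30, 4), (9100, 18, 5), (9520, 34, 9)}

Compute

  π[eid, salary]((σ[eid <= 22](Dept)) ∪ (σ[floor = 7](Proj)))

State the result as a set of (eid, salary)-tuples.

{(12, 5940), (15, 620), (18, 9100), (22, 360), (9, 7680)}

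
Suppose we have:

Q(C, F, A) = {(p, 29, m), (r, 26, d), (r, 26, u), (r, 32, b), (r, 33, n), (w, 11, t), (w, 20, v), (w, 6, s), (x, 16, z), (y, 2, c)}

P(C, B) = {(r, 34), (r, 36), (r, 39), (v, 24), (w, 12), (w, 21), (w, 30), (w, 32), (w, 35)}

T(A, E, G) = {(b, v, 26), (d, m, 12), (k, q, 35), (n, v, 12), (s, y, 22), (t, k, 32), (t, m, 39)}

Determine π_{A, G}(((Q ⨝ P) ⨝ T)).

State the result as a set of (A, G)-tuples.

{(b, 26), (d, 12), (n, 12), (s, 22), (t, 32), (t, 39)}

Q ⋈ P (natural join on C): {(r, 26, d, 34), (r, 26, d, 36), (r, 26, d, 39), (r, 26, u, 34), (r, 26, u, 36), (r, 26, u, 39), (r, 32, b, 34), (r, 32, b, 36), (r, 32, b, 39), (r, 33, n, 34), (r, 33, n, 36), (r, 33, n, 39), (w, 11, t, 12), (w, 11, t, 21), (w, 11, t, 30), (w, 11, t, 32), (w, 11, t, 35), (w, 20, v, 12), (w, 20, v, 21), (w, 20, v, 30), (w, 20, v, 32), (w, 20, v, 35), (w, 6, s, 12), (w, 6, s, 21), (w, 6, s, 30), (w, 6, s, 32), (w, 6, s, 35)}
(Q ⨝ P) ⋈ T (natural join on A): {(r, 26, d, 34, m, 12), (r, 26, d, 36, m, 12), (r, 26, d, 39, m, 12), (r, 32, b, 34, v, 26), (r, 32, b, 36, v, 26), (r, 32, b, 39, v, 26), (r, 33, n, 34, v, 12), (r, 33, n, 36, v, 12), (r, 33, n, 39, v, 12), (w, 11, t, 12, k, 32), (w, 11, t, 12, m, 39), (w, 11, t, 21, k, 32), (w, 11, t, 21, m, 39), (w, 11, t, 30, k, 32), (w, 11, t, 30, m, 39), (w, 11, t, 32, k, 32), (w, 11, t, 32, m, 39), (w, 11, t, 35, k, 32), (w, 11, t, 35, m, 39), (w, 6, s, 12, y, 22), (w, 6, s, 21, y, 22), (w, 6, s, 30, y, 22), (w, 6, s, 32, y, 22), (w, 6, s, 35, y, 22)}
Projecting to A, G (18 duplicate(s) eliminated): {(b, 26), (d, 12), (n, 12), (s, 22), (t, 32), (t, 39)}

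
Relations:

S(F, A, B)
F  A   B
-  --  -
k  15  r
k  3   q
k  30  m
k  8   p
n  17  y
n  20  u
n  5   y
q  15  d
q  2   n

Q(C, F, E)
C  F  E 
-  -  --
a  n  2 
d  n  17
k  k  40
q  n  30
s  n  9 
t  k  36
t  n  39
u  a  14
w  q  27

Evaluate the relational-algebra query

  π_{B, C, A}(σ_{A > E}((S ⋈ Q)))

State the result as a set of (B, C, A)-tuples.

Natural join on F: {(k, 15, r, k, 40), (k, 15, r, t, 36), (k, 3, q, k, 40), (k, 3, q, t, 36), (k, 30, m, k, 40), (k, 30, m, t, 36), (k, 8, p, k, 40), (k, 8, p, t, 36), (n, 17, y, a, 2), (n, 17, y, d, 17), (n, 17, y, q, 30), (n, 17, y, s, 9), (n, 17, y, t, 39), (n, 20, u, a, 2), (n, 20, u, d, 17), (n, 20, u, q, 30), (n, 20, u, s, 9), (n, 20, u, t, 39), (n, 5, y, a, 2), (n, 5, y, d, 17), (n, 5, y, q, 30), (n, 5, y, s, 9), (n, 5, y, t, 39), (q, 15, d, w, 27), (q, 2, n, w, 27)}
Selection A > E: {(n, 17, y, a, 2), (n, 17, y, s, 9), (n, 20, u, a, 2), (n, 20, u, d, 17), (n, 20, u, s, 9), (n, 5, y, a, 2)}
Keep only column(s) B, C, A: {(u, a, 20), (u, d, 20), (u, s, 20), (y, a, 17), (y, a, 5), (y, s, 17)}

{(u, a, 20), (u, d, 20), (u, s, 20), (y, a, 17), (y, a, 5), (y, s, 17)}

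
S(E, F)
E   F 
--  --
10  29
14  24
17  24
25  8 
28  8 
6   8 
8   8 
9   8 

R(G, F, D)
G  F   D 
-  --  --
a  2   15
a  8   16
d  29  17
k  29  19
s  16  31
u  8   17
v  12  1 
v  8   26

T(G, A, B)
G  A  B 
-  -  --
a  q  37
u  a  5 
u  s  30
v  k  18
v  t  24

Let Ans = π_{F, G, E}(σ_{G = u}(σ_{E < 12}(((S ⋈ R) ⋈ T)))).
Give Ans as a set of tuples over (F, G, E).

S ⋈ R (natural join on F): {(10, 29, d, 17), (10, 29, k, 19), (25, 8, a, 16), (25, 8, u, 17), (25, 8, v, 26), (28, 8, a, 16), (28, 8, u, 17), (28, 8, v, 26), (6, 8, a, 16), (6, 8, u, 17), (6, 8, v, 26), (8, 8, a, 16), (8, 8, u, 17), (8, 8, v, 26), (9, 8, a, 16), (9, 8, u, 17), (9, 8, v, 26)}
(S ⋈ R) ⋈ T (natural join on G): {(25, 8, a, 16, q, 37), (25, 8, u, 17, a, 5), (25, 8, u, 17, s, 30), (25, 8, v, 26, k, 18), (25, 8, v, 26, t, 24), (28, 8, a, 16, q, 37), (28, 8, u, 17, a, 5), (28, 8, u, 17, s, 30), (28, 8, v, 26, k, 18), (28, 8, v, 26, t, 24), (6, 8, a, 16, q, 37), (6, 8, u, 17, a, 5), (6, 8, u, 17, s, 30), (6, 8, v, 26, k, 18), (6, 8, v, 26, t, 24), (8, 8, a, 16, q, 37), (8, 8, u, 17, a, 5), (8, 8, u, 17, s, 30), (8, 8, v, 26, k, 18), (8, 8, v, 26, t, 24), (9, 8, a, 16, q, 37), (9, 8, u, 17, a, 5), (9, 8, u, 17, s, 30), (9, 8, v, 26, k, 18), (9, 8, v, 26, t, 24)}
Apply σ_{E < 12}; surviving tuples: {(6, 8, a, 16, q, 37), (6, 8, u, 17, a, 5), (6, 8, u, 17, s, 30), (6, 8, v, 26, k, 18), (6, 8, v, 26, t, 24), (8, 8, a, 16, q, 37), (8, 8, u, 17, a, 5), (8, 8, u, 17, s, 30), (8, 8, v, 26, k, 18), (8, 8, v, 26, t, 24), (9, 8, a, 16, q, 37), (9, 8, u, 17, a, 5), (9, 8, u, 17, s, 30), (9, 8, v, 26, k, 18), (9, 8, v, 26, t, 24)}
Apply σ_{G = u}; surviving tuples: {(6, 8, u, 17, a, 5), (6, 8, u, 17, s, 30), (8, 8, u, 17, a, 5), (8, 8, u, 17, s, 30), (9, 8, u, 17, a, 5), (9, 8, u, 17, s, 30)}
Projecting to F, G, E (3 duplicate(s) eliminated): {(8, u, 6), (8, u, 8), (8, u, 9)}

{(8, u, 6), (8, u, 8), (8, u, 9)}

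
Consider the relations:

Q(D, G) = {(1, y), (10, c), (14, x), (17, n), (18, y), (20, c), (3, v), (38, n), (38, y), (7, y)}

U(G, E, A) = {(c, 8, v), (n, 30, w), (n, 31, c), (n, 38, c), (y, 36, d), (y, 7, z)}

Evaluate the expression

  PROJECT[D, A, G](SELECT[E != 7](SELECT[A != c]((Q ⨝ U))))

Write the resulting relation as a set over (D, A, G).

{(1, d, y), (10, v, c), (17, w, n), (18, d, y), (20, v, c), (38, d, y), (38, w, n), (7, d, y)}

Q ⋈ U (natural join on G): {(1, y, 36, d), (1, y, 7, z), (10, c, 8, v), (17, n, 30, w), (17, n, 31, c), (17, n, 38, c), (18, y, 36, d), (18, y, 7, z), (20, c, 8, v), (38, n, 30, w), (38, n, 31, c), (38, n, 38, c), (38, y, 36, d), (38, y, 7, z), (7, y, 36, d), (7, y, 7, z)}
Filtering on A != c leaves {(1, y, 36, d), (1, y, 7, z), (10, c, 8, v), (17, n, 30, w), (18, y, 36, d), (18, y, 7, z), (20, c, 8, v), (38, n, 30, w), (38, y, 36, d), (38, y, 7, z), (7, y, 36, d), (7, y, 7, z)}.
Filtering on E != 7 leaves {(1, y, 36, d), (10, c, 8, v), (17, n, 30, w), (18, y, 36, d), (20, c, 8, v), (38, n, 30, w), (38, y, 36, d), (7, y, 36, d)}.
Keep only column(s) D, A, G: {(1, d, y), (10, v, c), (17, w, n), (18, d, y), (20, v, c), (38, d, y), (38, w, n), (7, d, y)}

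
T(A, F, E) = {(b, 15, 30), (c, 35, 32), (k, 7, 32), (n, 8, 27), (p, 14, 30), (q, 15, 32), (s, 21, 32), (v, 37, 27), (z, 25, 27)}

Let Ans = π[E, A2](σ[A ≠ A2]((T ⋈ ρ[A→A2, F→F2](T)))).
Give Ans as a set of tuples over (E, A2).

{(27, n), (27, v), (27, z), (30, b), (30, p), (32, c), (32, k), (32, q), (32, s)}

ρ[A→A2, F→F2]: schema becomes (A2, F2, E); tuples unchanged.
Natural join on E: {(b, 15, 30, b, 15), (b, 15, 30, p, 14), (c, 35, 32, c, 35), (c, 35, 32, k, 7), (c, 35, 32, q, 15), (c, 35, 32, s, 21), (k, 7, 32, c, 35), (k, 7, 32, k, 7), (k, 7, 32, q, 15), (k, 7, 32, s, 21), (n, 8, 27, n, 8), (n, 8, 27, v, 37), (n, 8, 27, z, 25), (p, 14, 30, b, 15), (p, 14, 30, p, 14), (q, 15, 32, c, 35), (q, 15, 32, k, 7), (q, 15, 32, q, 15), (q, 15, 32, s, 21), (s, 21, 32, c, 35), (s, 21, 32, k, 7), (s, 21, 32, q, 15), (s, 21, 32, s, 21), (v, 37, 27, n, 8), (v, 37, 27, v, 37), (v, 37, 27, z, 25), (z, 25, 27, n, 8), (z, 25, 27, v, 37), (z, 25, 27, z, 25)}
σ[A ≠ A2]: keep tuples satisfying A ≠ A2 → {(b, 15, 30, p, 14), (c, 35, 32, k, 7), (c, 35, 32, q, 15), (c, 35, 32, s, 21), (k, 7, 32, c, 35), (k, 7, 32, q, 15), (k, 7, 32, s, 21), (n, 8, 27, v, 37), (n, 8, 27, z, 25), (p, 14, 30, b, 15), (q, 15, 32, c, 35), (q, 15, 32, k, 7), (q, 15, 32, s, 21), (s, 21, 32, c, 35), (s, 21, 32, k, 7), (s, 21, 32, q, 15), (v, 37, 27, n, 8), (v, 37, 27, z, 25), (z, 25, 27, n, 8), (z, 25, 27, v, 37)}
π[E, A2]: project onto (E, A2) (11 duplicate(s) eliminated) → {(27, n), (27, v), (27, z), (30, b), (30, p), (32, c), (32, k), (32, q), (32, s)}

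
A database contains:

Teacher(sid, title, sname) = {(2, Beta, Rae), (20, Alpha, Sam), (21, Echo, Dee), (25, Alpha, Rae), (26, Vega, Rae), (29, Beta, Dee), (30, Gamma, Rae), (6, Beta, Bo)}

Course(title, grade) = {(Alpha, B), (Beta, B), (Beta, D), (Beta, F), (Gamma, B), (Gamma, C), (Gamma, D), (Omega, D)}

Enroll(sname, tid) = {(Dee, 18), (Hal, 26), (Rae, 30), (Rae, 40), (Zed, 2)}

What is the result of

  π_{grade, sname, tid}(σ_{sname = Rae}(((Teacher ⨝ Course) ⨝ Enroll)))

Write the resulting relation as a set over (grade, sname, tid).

{(B, Rae, 30), (B, Rae, 40), (C, Rae, 30), (C, Rae, 40), (D, Rae, 30), (D, Rae, 40), (F, Rae, 30), (F, Rae, 40)}

Natural join on title: {(2, Beta, Rae, B), (2, Beta, Rae, D), (2, Beta, Rae, F), (20, Alpha, Sam, B), (25, Alpha, Rae, B), (29, Beta, Dee, B), (29, Beta, Dee, D), (29, Beta, Dee, F), (30, Gamma, Rae, B), (30, Gamma, Rae, C), (30, Gamma, Rae, D), (6, Beta, Bo, B), (6, Beta, Bo, D), (6, Beta, Bo, F)}
Natural join on sname: {(2, Beta, Rae, B, 30), (2, Beta, Rae, B, 40), (2, Beta, Rae, D, 30), (2, Beta, Rae, D, 40), (2, Beta, Rae, F, 30), (2, Beta, Rae, F, 40), (25, Alpha, Rae, B, 30), (25, Alpha, Rae, B, 40), (29, Beta, Dee, B, 18), (29, Beta, Dee, D, 18), (29, Beta, Dee, F, 18), (30, Gamma, Rae, B, 30), (30, Gamma, Rae, B, 40), (30, Gamma, Rae, C, 30), (30, Gamma, Rae, C, 40), (30, Gamma, Rae, D, 30), (30, Gamma, Rae, D, 40)}
Selection sname = Rae: {(2, Beta, Rae, B, 30), (2, Beta, Rae, B, 40), (2, Beta, Rae, D, 30), (2, Beta, Rae, D, 40), (2, Beta, Rae, F, 30), (2, Beta, Rae, F, 40), (25, Alpha, Rae, B, 30), (25, Alpha, Rae, B, 40), (30, Gamma, Rae, B, 30), (30, Gamma, Rae, B, 40), (30, Gamma, Rae, C, 30), (30, Gamma, Rae, C, 40), (30, Gamma, Rae, D, 30), (30, Gamma, Rae, D, 40)}
π[grade, sname, tid]: project onto (grade, sname, tid) (6 duplicate(s) eliminated) → {(B, Rae, 30), (B, Rae, 40), (C, Rae, 30), (C, Rae, 40), (D, Rae, 30), (D, Rae, 40), (F, Rae, 30), (F, Rae, 40)}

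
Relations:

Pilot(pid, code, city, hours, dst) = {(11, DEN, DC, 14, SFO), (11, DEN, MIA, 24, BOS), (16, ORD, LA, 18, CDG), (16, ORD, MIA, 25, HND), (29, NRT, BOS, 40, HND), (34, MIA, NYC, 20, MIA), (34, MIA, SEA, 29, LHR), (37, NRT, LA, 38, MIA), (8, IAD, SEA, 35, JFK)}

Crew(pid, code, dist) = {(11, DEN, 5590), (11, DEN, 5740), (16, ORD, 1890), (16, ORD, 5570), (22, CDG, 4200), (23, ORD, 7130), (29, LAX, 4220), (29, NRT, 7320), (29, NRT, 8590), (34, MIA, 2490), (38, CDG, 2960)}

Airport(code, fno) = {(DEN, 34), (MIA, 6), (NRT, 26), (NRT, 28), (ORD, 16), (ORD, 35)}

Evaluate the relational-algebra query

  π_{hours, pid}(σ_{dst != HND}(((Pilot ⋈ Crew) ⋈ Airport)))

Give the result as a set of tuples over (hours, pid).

Natural join on pid, code: {(11, DEN, DC, 14, SFO, 5590), (11, DEN, DC, 14, SFO, 5740), (11, DEN, MIA, 24, BOS, 5590), (11, DEN, MIA, 24, BOS, 5740), (16, ORD, LA, 18, CDG, 1890), (16, ORD, LA, 18, CDG, 5570), (16, ORD, MIA, 25, HND, 1890), (16, ORD, MIA, 25, HND, 5570), (29, NRT, BOS, 40, HND, 7320), (29, NRT, BOS, 40, HND, 8590), (34, MIA, NYC, 20, MIA, 2490), (34, MIA, SEA, 29, LHR, 2490)}
Natural join on code: {(11, DEN, DC, 14, SFO, 5590, 34), (11, DEN, DC, 14, SFO, 5740, 34), (11, DEN, MIA, 24, BOS, 5590, 34), (11, DEN, MIA, 24, BOS, 5740, 34), (16, ORD, LA, 18, CDG, 1890, 16), (16, ORD, LA, 18, CDG, 1890, 35), (16, ORD, LA, 18, CDG, 5570, 16), (16, ORD, LA, 18, CDG, 5570, 35), (16, ORD, MIA, 25, HND, 1890, 16), (16, ORD, MIA, 25, HND, 1890, 35), (16, ORD, MIA, 25, HND, 5570, 16), (16, ORD, MIA, 25, HND, 5570, 35), (29, NRT, BOS, 40, HND, 7320, 26), (29, NRT, BOS, 40, HND, 7320, 28), (29, NRT, BOS, 40, HND, 8590, 26), (29, NRT, BOS, 40, HND, 8590, 28), (34, MIA, NYC, 20, MIA, 2490, 6), (34, MIA, SEA, 29, LHR, 2490, 6)}
Filtering on dst != HND leaves {(11, DEN, DC, 14, SFO, 5590, 34), (11, DEN, DC, 14, SFO, 5740, 34), (11, DEN, MIA, 24, BOS, 5590, 34), (11, DEN, MIA, 24, BOS, 5740, 34), (16, ORD, LA, 18, CDG, 1890, 16), (16, ORD, LA, 18, CDG, 1890, 35), (16, ORD, LA, 18, CDG, 5570, 16), (16, ORD, LA, 18, CDG, 5570, 35), (34, MIA, NYC, 20, MIA, 2490, 6), (34, MIA, SEA, 29, LHR, 2490, 6)}.
Keep only column(s) hours, pid (5 duplicate(s) eliminated): {(14, 11), (18, 16), (20, 34), (24, 11), (29, 34)}

{(14, 11), (18, 16), (20, 34), (24, 11), (29, 34)}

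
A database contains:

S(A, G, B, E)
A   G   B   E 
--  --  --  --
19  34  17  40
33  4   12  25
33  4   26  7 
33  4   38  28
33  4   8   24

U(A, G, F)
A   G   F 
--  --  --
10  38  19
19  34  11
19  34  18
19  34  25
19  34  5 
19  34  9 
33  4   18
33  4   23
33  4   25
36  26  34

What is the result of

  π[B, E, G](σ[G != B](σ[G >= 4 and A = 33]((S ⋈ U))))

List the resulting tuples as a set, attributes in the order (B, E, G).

{(12, 25, 4), (26, 7, 4), (38, 28, 4), (8, 24, 4)}

S ⋈ U (natural join on A, G): {(19, 34, 17, 40, 11), (19, 34, 17, 40, 18), (19, 34, 17, 40, 25), (19, 34, 17, 40, 5), (19, 34, 17, 40, 9), (33, 4, 12, 25, 18), (33, 4, 12, 25, 23), (33, 4, 12, 25, 25), (33, 4, 26, 7, 18), (33, 4, 26, 7, 23), (33, 4, 26, 7, 25), (33, 4, 38, 28, 18), (33, 4, 38, 28, 23), (33, 4, 38, 28, 25), (33, 4, 8, 24, 18), (33, 4, 8, 24, 23), (33, 4, 8, 24, 25)}
σ[G >= 4 and A = 33]: keep tuples satisfying G >= 4 and A = 33 → {(33, 4, 12, 25, 18), (33, 4, 12, 25, 23), (33, 4, 12, 25, 25), (33, 4, 26, 7, 18), (33, 4, 26, 7, 23), (33, 4, 26, 7, 25), (33, 4, 38, 28, 18), (33, 4, 38, 28, 23), (33, 4, 38, 28, 25), (33, 4, 8, 24, 18), (33, 4, 8, 24, 23), (33, 4, 8, 24, 25)}
σ[G != B]: keep tuples satisfying G != B → {(33, 4, 12, 25, 18), (33, 4, 12, 25, 23), (33, 4, 12, 25, 25), (33, 4, 26, 7, 18), (33, 4, 26, 7, 23), (33, 4, 26, 7, 25), (33, 4, 38, 28, 18), (33, 4, 38, 28, 23), (33, 4, 38, 28, 25), (33, 4, 8, 24, 18), (33, 4, 8, 24, 23), (33, 4, 8, 24, 25)}
Keep only column(s) B, E, G (8 duplicate(s) eliminated): {(12, 25, 4), (26, 7, 4), (38, 28, 4), (8, 24, 4)}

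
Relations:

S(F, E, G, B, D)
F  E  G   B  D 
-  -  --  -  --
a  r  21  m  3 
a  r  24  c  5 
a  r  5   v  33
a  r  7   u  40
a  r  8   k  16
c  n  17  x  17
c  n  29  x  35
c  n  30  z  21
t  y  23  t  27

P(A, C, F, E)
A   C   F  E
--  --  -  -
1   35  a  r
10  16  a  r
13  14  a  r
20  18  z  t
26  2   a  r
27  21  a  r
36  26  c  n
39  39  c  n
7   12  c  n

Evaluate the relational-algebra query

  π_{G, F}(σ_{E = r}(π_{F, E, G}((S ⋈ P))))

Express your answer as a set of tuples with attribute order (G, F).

{(21, a), (24, a), (5, a), (7, a), (8, a)}

Natural join on F, E: {(a, r, 21, m, 3, 1, 35), (a, r, 21, m, 3, 10, 16), (a, r, 21, m, 3, 13, 14), (a, r, 21, m, 3, 26, 2), (a, r, 21, m, 3, 27, 21), (a, r, 24, c, 5, 1, 35), (a, r, 24, c, 5, 10, 16), (a, r, 24, c, 5, 13, 14), (a, r, 24, c, 5, 26, 2), (a, r, 24, c, 5, 27, 21), (a, r, 5, v, 33, 1, 35), (a, r, 5, v, 33, 10, 16), (a, r, 5, v, 33, 13, 14), (a, r, 5, v, 33, 26, 2), (a, r, 5, v, 33, 27, 21), (a, r, 7, u, 40, 1, 35), (a, r, 7, u, 40, 10, 16), (a, r, 7, u, 40, 13, 14), (a, r, 7, u, 40, 26, 2), (a, r, 7, u, 40, 27, 21), (a, r, 8, k, 16, 1, 35), (a, r, 8, k, 16, 10, 16), (a, r, 8, k, 16, 13, 14), (a, r, 8, k, 16, 26, 2), (a, r, 8, k, 16, 27, 21), (c, n, 17, x, 17, 36, 26), (c, n, 17, x, 17, 39, 39), (c, n, 17, x, 17, 7, 12), (c, n, 29, x, 35, 36, 26), (c, n, 29, x, 35, 39, 39), (c, n, 29, x, 35, 7, 12), (c, n, 30, z, 21, 36, 26), (c, n, 30, z, 21, 39, 39), (c, n, 30, z, 21, 7, 12)}
π[F, E, G]: project onto (F, E, G) (26 duplicate(s) eliminated) → {(a, r, 21), (a, r, 24), (a, r, 5), (a, r, 7), (a, r, 8), (c, n, 17), (c, n, 29), (c, n, 30)}
Filtering on E = r leaves {(a, r, 21), (a, r, 24), (a, r, 5), (a, r, 7), (a, r, 8)}.
π[G, F]: project onto (G, F) → {(21, a), (24, a), (5, a), (7, a), (8, a)}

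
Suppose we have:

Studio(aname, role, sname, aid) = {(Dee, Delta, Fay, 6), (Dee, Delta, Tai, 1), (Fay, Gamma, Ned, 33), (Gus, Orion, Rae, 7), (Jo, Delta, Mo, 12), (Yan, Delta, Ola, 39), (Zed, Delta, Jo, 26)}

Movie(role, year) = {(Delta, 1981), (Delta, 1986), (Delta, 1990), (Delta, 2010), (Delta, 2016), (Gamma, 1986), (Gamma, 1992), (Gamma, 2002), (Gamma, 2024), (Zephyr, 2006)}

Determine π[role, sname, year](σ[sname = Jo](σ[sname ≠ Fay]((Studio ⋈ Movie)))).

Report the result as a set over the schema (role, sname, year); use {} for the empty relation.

{(Delta, Jo, 1981), (Delta, Jo, 1986), (Delta, Jo, 1990), (Delta, Jo, 2010), (Delta, Jo, 2016)}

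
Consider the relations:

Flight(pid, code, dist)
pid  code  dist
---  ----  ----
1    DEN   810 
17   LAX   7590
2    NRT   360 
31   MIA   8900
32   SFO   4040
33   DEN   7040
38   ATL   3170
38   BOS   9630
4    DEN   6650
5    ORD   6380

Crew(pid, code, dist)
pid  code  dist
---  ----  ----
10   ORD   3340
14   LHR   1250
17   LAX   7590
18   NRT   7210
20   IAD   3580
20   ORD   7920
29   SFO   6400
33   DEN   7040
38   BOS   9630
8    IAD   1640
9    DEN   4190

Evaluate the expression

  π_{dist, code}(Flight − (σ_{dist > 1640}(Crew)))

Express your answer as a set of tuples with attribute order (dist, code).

{(3170, ATL), (360, NRT), (4040, SFO), (6380, ORD), (6650, DEN), (810, DEN), (8900, MIA)}

Apply σ_{dist > 1640}; surviving tuples: {(10, ORD, 3340), (17, LAX, 7590), (18, NRT, 7210), (20, IAD, 3580), (20, ORD, 7920), (29, SFO, 6400), (33, DEN, 7040), (38, BOS, 9630), (9, DEN, 4190)}
Set difference of the two operands is {(1, DEN, 810), (2, NRT, 360), (31, MIA, 8900), (32, SFO, 4040), (38, ATL, 3170), (4, DEN, 6650), (5, ORD, 6380)}.
Keep only column(s) dist, code: {(3170, ATL), (360, NRT), (4040, SFO), (6380, ORD), (6650, DEN), (810, DEN), (8900, MIA)}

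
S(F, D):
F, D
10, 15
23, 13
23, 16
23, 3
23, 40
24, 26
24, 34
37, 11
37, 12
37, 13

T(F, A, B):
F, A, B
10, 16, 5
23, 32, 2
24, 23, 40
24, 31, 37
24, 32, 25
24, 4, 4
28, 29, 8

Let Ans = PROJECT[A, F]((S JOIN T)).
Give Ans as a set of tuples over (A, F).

Joining S and T on F yields {(10, 15, 16, 5), (23, 13, 32, 2), (23, 16, 32, 2), (23, 3, 32, 2), (23, 40, 32, 2), (24, 26, 23, 40), (24, 26, 31, 37), (24, 26, 32, 25), (24, 26, 4, 4), (24, 34, 23, 40), (24, 34, 31, 37), (24, 34, 32, 25), (24, 34, 4, 4)}.
π_{A, F} gives {(16, 10), (23, 24), (31, 24), (32, 23), (32, 24), (4, 24)} (7 duplicate(s) eliminated).

{(16, 10), (23, 24), (31, 24), (32, 23), (32, 24), (4, 24)}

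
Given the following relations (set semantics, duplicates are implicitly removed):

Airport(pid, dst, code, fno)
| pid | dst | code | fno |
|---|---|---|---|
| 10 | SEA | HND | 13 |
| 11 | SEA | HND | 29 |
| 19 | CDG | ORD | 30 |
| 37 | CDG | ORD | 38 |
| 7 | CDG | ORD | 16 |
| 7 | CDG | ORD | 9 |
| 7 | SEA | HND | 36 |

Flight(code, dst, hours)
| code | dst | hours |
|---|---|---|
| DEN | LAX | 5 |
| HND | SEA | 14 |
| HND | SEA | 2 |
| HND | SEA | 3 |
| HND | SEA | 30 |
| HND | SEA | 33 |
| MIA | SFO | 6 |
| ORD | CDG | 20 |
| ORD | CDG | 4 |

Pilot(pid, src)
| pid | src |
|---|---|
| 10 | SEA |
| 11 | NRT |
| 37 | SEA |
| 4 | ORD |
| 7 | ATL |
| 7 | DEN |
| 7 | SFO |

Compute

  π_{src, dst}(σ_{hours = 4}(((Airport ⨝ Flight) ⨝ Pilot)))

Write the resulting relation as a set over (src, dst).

Airport ⋈ Flight (natural join on dst, code): {(10, SEA, HND, 13, 14), (10, SEA, HND, 13, 2), (10, SEA, HND, 13, 3), (10, SEA, HND, 13, 30), (10, SEA, HND, 13, 33), (11, SEA, HND, 29, 14), (11, SEA, HND, 29, 2), (11, SEA, HND, 29, 3), (11, SEA, HND, 29, 30), (11, SEA, HND, 29, 33), (19, CDG, ORD, 30, 20), (19, CDG, ORD, 30, 4), (37, CDG, ORD, 38, 20), (37, CDG, ORD, 38, 4), (7, CDG, ORD, 16, 20), (7, CDG, ORD, 16, 4), (7, CDG, ORD, 9, 20), (7, CDG, ORD, 9, 4), (7, SEA, HND, 36, 14), (7, SEA, HND, 36, 2), (7, SEA, HND, 36, 3), (7, SEA, HND, 36, 30), (7, SEA, HND, 36, 33)}
(Airport ⨝ Flight) ⋈ Pilot (natural join on pid): {(10, SEA, HND, 13, 14, SEA), (10, SEA, HND, 13, 2, SEA), (10, SEA, HND, 13, 3, SEA), (10, SEA, HND, 13, 30, SEA), (10, SEA, HND, 13, 33, SEA), (11, SEA, HND, 29, 14, NRT), (11, SEA, HND, 29, 2, NRT), (11, SEA, HND, 29, 3, NRT), (11, SEA, HND, 29, 30, NRT), (11, SEA, HND, 29, 33, NRT), (37, CDG, ORD, 38, 20, SEA), (37, CDG, ORD, 38, 4, SEA), (7, CDG, ORD, 16, 20, ATL), (7, CDG, ORD, 16, 20, DEN), (7, CDG, ORD, 16, 20, SFO), (7, CDG, ORD, 16, 4, ATL), (7, CDG, ORD, 16, 4, DEN), (7, CDG, ORD, 16, 4, SFO), (7, CDG, ORD, 9, 20, ATL), (7, CDG, ORD, 9, 20, DEN), (7, CDG, ORD, 9, 20, SFO), (7, CDG, ORD, 9, 4, ATL), (7, CDG, ORD, 9, 4, DEN), (7, CDG, ORD, 9, 4, SFO), (7, SEA, HND, 36, 14, ATL), (7, SEA, HND, 36, 14, DEN), (7, SEA, HND, 36, 14, SFO), (7, SEA, HND, 36, 2, ATL), (7, SEA, HND, 36, 2, DEN), (7, SEA, HND, 36, 2, SFO), (7, SEA, HND, 36, 3, ATL), (7, SEA, HND, 36, 3, DEN), (7, SEA, HND, 36, 3, SFO), (7, SEA, HND, 36, 30, ATL), (7, SEA, HND, 36, 30, DEN), (7, SEA, HND, 36, 30, SFO), (7, SEA, HND, 36, 33, ATL), (7, SEA, HND, 36, 33, DEN), (7, SEA, HND, 36, 33, SFO)}
Filtering on hours = 4 leaves {(37, CDG, ORD, 38, 4, SEA), (7, CDG, ORD, 16, 4, ATL), (7, CDG, ORD, 16, 4, DEN), (7, CDG, ORD, 16, 4, SFO), (7, CDG, ORD, 9, 4, ATL), (7, CDG, ORD, 9, 4, DEN), (7, CDG, ORD, 9, 4, SFO)}.
π_{src, dst} gives {(ATL, CDG), (DEN, CDG), (SEA, CDG), (SFO, CDG)} (3 duplicate(s) eliminated).

{(ATL, CDG), (DEN, CDG), (SEA, CDG), (SFO, CDG)}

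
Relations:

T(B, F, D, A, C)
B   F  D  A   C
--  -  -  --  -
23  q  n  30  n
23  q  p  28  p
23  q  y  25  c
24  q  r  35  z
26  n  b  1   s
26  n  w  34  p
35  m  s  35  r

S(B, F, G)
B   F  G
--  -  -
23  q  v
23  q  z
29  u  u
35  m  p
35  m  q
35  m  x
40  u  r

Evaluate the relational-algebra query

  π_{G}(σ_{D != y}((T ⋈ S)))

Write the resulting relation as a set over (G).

{p, q, v, x, z}

T ⋈ S (natural join on B, F): {(23, q, n, 30, n, v), (23, q, n, 30, n, z), (23, q, p, 28, p, v), (23, q, p, 28, p, z), (23, q, y, 25, c, v), (23, q, y, 25, c, z), (35, m, s, 35, r, p), (35, m, s, 35, r, q), (35, m, s, 35, r, x)}
σ[D != y]: keep tuples satisfying D != y → {(23, q, n, 30, n, v), (23, q, n, 30, n, z), (23, q, p, 28, p, v), (23, q, p, 28, p, z), (35, m, s, 35, r, p), (35, m, s, 35, r, q), (35, m, s, 35, r, x)}
Keep only column(s) G (2 duplicate(s) eliminated): {p, q, v, x, z}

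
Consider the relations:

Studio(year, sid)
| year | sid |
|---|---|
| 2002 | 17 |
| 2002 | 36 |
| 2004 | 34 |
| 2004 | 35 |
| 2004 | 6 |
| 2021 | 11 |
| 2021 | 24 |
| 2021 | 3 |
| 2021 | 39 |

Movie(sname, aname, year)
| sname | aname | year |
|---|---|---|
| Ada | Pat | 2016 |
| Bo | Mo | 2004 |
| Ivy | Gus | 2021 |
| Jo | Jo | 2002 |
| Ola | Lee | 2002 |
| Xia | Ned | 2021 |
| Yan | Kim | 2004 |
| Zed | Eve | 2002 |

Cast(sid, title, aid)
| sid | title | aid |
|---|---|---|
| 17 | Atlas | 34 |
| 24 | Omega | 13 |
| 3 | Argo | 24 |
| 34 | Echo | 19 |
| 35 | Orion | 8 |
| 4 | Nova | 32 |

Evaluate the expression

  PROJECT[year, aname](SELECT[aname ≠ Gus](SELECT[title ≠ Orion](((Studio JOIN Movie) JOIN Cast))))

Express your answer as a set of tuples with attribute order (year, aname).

{(2002, Eve), (2002, Jo), (2002, Lee), (2004, Kim), (2004, Mo), (2021, Ned)}

Joining Studio and Movie on year yields {(2002, 17, Jo, Jo), (2002, 17, Ola, Lee), (2002, 17, Zed, Eve), (2002, 36, Jo, Jo), (2002, 36, Ola, Lee), (2002, 36, Zed, Eve), (2004, 34, Bo, Mo), (2004, 34, Yan, Kim), (2004, 35, Bo, Mo), (2004, 35, Yan, Kim), (2004, 6, Bo, Mo), (2004, 6, Yan, Kim), (2021, 11, Ivy, Gus), (2021, 11, Xia, Ned), (2021, 24, Ivy, Gus), (2021, 24, Xia, Ned), (2021, 3, Ivy, Gus), (2021, 3, Xia, Ned), (2021, 39, Ivy, Gus), (2021, 39, Xia, Ned)}.
Joining (Studio JOIN Movie) and Cast on sid yields {(2002, 17, Jo, Jo, Atlas, 34), (2002, 17, Ola, Lee, Atlas, 34), (2002, 17, Zed, Eve, Atlas, 34), (2004, 34, Bo, Mo, Echo, 19), (2004, 34, Yan, Kim, Echo, 19), (2004, 35, Bo, Mo, Orion, 8), (2004, 35, Yan, Kim, Orion, 8), (2021, 24, Ivy, Gus, Omega, 13), (2021, 24, Xia, Ned, Omega, 13), (2021, 3, Ivy, Gus, Argo, 24), (2021, 3, Xia, Ned, Argo, 24)}.
σ[title ≠ Orion]: keep tuples satisfying title ≠ Orion → {(2002, 17, Jo, Jo, Atlas, 34), (2002, 17, Ola, Lee, Atlas, 34), (2002, 17, Zed, Eve, Atlas, 34), (2004, 34, Bo, Mo, Echo, 19), (2004, 34, Yan, Kim, Echo, 19), (2021, 24, Ivy, Gus, Omega, 13), (2021, 24, Xia, Ned, Omega, 13), (2021, 3, Ivy, Gus, Argo, 24), (2021, 3, Xia, Ned, Argo, 24)}
σ[aname ≠ Gus]: keep tuples satisfying aname ≠ Gus → {(2002, 17, Jo, Jo, Atlas, 34), (2002, 17, Ola, Lee, Atlas, 34), (2002, 17, Zed, Eve, Atlas, 34), (2004, 34, Bo, Mo, Echo, 19), (2004, 34, Yan, Kim, Echo, 19), (2021, 24, Xia, Ned, Omega, 13), (2021, 3, Xia, Ned, Argo, 24)}
Keep only column(s) year, aname (1 duplicate(s) eliminated): {(2002, Eve), (2002, Jo), (2002, Lee), (2004, Kim), (2004, Mo), (2021, Ned)}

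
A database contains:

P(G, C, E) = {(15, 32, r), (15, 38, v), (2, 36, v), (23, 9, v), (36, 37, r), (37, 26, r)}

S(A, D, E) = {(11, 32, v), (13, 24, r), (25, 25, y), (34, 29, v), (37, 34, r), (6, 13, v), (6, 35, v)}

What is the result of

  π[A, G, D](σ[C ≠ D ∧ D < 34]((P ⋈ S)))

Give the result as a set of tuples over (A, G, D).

{(11, 15, 32), (11, 2, 32), (11, 23, 32), (13, 15, 24), (13, 36, 24), (13, 37, 24), (34, 15, 29), (34, 2, 29), (34, 23, 29), (6, 15, 13), (6, 2, 13), (6, 23, 13)}

Natural join on E: {(15, 32, r, 13, 24), (15, 32, r, 37, 34), (15, 38, v, 11, 32), (15, 38, v, 34, 29), (15, 38, v, 6, 13), (15, 38, v, 6, 35), (2, 36, v, 11, 32), (2, 36, v, 34, 29), (2, 36, v, 6, 13), (2, 36, v, 6, 35), (23, 9, v, 11, 32), (23, 9, v, 34, 29), (23, 9, v, 6, 13), (23, 9, v, 6, 35), (36, 37, r, 13, 24), (36, 37, r, 37, 34), (37, 26, r, 13, 24), (37, 26, r, 37, 34)}
Selection C ≠ D ∧ D < 34: {(15, 32, r, 13, 24), (15, 38, v, 11, 32), (15, 38, v, 34, 29), (15, 38, v, 6, 13), (2, 36, v, 11, 32), (2, 36, v, 34, 29), (2, 36, v, 6, 13), (23, 9, v, 11, 32), (23, 9, v, 34, 29), (23, 9, v, 6, 13), (36, 37, r, 13, 24), (37, 26, r, 13, 24)}
Projecting to A, G, D: {(11, 15, 32), (11, 2, 32), (11, 23, 32), (13, 15, 24), (13, 36, 24), (13, 37, 24), (34, 15, 29), (34, 2, 29), (34, 23, 29), (6, 15, 13), (6, 2, 13), (6, 23, 13)}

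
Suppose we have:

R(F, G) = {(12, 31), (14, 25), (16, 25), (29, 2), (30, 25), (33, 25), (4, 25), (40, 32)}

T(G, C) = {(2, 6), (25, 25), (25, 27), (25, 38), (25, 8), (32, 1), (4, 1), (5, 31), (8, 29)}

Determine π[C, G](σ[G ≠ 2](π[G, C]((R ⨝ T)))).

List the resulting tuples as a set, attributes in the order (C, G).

Natural join on G: {(14, 25, 25), (14, 25, 27), (14, 25, 38), (14, 25, 8), (16, 25, 25), (16, 25, 27), (16, 25, 38), (16, 25, 8), (29, 2, 6), (30, 25, 25), (30, 25, 27), (30, 25, 38), (30, 25, 8), (33, 25, 25), (33, 25, 27), (33, 25, 38), (33, 25, 8), (4, 25, 25), (4, 25, 27), (4, 25, 38), (4, 25, 8), (40, 32, 1)}
π[G, C]: project onto (G, C) (16 duplicate(s) eliminated) → {(2, 6), (25, 25), (25, 27), (25, 38), (25, 8), (32, 1)}
σ[G ≠ 2]: keep tuples satisfying G ≠ 2 → {(25, 25), (25, 27), (25, 38), (25, 8), (32, 1)}
π[C, G]: project onto (C, G) → {(1, 32), (25, 25), (27, 25), (38, 25), (8, 25)}

{(1, 32), (25, 25), (27, 25), (38, 25), (8, 25)}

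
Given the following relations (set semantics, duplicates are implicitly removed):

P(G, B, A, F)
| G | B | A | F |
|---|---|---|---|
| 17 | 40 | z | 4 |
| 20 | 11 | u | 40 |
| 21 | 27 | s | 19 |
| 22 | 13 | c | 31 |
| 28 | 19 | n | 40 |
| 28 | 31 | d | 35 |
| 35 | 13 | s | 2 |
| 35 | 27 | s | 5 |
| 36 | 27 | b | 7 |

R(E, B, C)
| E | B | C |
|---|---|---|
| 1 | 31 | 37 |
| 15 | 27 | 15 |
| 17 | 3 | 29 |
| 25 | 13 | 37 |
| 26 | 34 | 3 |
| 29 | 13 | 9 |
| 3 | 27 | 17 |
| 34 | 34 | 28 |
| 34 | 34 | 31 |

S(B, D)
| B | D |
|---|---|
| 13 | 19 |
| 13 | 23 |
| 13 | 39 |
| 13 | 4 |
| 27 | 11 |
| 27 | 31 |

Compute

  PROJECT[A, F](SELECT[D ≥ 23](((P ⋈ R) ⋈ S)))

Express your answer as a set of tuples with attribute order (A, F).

P ⋈ R (natural join on B): {(21, 27, s, 19, 15, 15), (21, 27, s, 19, 3, 17), (22, 13, c, 31, 25, 37), (22, 13, c, 31, 29, 9), (28, 31, d, 35, 1, 37), (35, 13, s, 2, 25, 37), (35, 13, s, 2, 29, 9), (35, 27, s, 5, 15, 15), (35, 27, s, 5, 3, 17), (36, 27, b, 7, 15, 15), (36, 27, b, 7, 3, 17)}
(P ⋈ R) ⋈ S (natural join on B): {(21, 27, s, 19, 15, 15, 11), (21, 27, s, 19, 15, 15, 31), (21, 27, s, 19, 3, 17, 11), (21, 27, s, 19, 3, 17, 31), (22, 13, c, 31, 25, 37, 19), (22, 13, c, 31, 25, 37, 23), (22, 13, c, 31, 25, 37, 39), (22, 13, c, 31, 25, 37, 4), (22, 13, c, 31, 29, 9, 19), (22, 13, c, 31, 29, 9, 23), (22, 13, c, 31, 29, 9, 39), (22, 13, c, 31, 29, 9, 4), (35, 13, s, 2, 25, 37, 19), (35, 13, s, 2, 25, 37, 23), (35, 13, s, 2, 25, 37, 39), (35, 13, s, 2, 25, 37, 4), (35, 13, s, 2, 29, 9, 19), (35, 13, s, 2, 29, 9, 23), (35, 13, s, 2, 29, 9, 39), (35, 13, s, 2, 29, 9, 4), (35, 27, s, 5, 15, 15, 11), (35, 27, s, 5, 15, 15, 31), (35, 27, s, 5, 3, 17, 11), (35, 27, s, 5, 3, 17, 31), (36, 27, b, 7, 15, 15, 11), (36, 27, b, 7, 15, 15, 31), (36, 27, b, 7, 3, 17, 11), (36, 27, b, 7, 3, 17, 31)}
Selection D ≥ 23: {(21, 27, s, 19, 15, 15, 31), (21, 27, s, 19, 3, 17, 31), (22, 13, c, 31, 25, 37, 23), (22, 13, c, 31, 25, 37, 39), (22, 13, c, 31, 29, 9, 23), (22, 13, c, 31, 29, 9, 39), (35, 13, s, 2, 25, 37, 23), (35, 13, s, 2, 25, 37, 39), (35, 13, s, 2, 29, 9, 23), (35, 13, s, 2, 29, 9, 39), (35, 27, s, 5, 15, 15, 31), (35, 27, s, 5, 3, 17, 31), (36, 27, b, 7, 15, 15, 31), (36, 27, b, 7, 3, 17, 31)}
Keep only column(s) A, F (9 duplicate(s) eliminated): {(b, 7), (c, 31), (s, 19), (s, 2), (s, 5)}

{(b, 7), (c, 31), (s, 19), (s, 2), (s, 5)}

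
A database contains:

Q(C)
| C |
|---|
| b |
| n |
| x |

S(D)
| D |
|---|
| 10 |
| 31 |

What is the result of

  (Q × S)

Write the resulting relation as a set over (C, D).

{(b, 10), (b, 31), (n, 10), (n, 31), (x, 10), (x, 31)}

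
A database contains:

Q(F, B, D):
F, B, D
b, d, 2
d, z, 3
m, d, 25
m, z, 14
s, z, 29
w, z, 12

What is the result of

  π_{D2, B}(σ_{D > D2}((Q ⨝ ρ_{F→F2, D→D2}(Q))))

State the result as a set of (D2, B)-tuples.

ρ[F→F2, D→D2]: schema becomes (F2, B, D2); tuples unchanged.
Joining Q and ρ_{F→F2, D→D2}(Q) on B yields {(b, d, 2, b, 2), (b, d, 2, m, 25), (d, z, 3, d, 3), (d, z, 3, m, 14), (d, z, 3, s, 29), (d, z, 3, w, 12), (m, d, 25, b, 2), (m, d, 25, m, 25), (m, z, 14, d, 3), (m, z, 14, m, 14), (m, z, 14, s, 29), (m, z, 14, w, 12), (s, z, 29, d, 3), (s, z, 29, m, 14), (s, z, 29, s, 29), (s, z, 29, w, 12), (w, z, 12, d, 3), (w, z, 12, m, 14), (w, z, 12, s, 29), (w, z, 12, w, 12)}.
Selection D > D2: {(m, d, 25, b, 2), (m, z, 14, d, 3), (m, z, 14, w, 12), (s, z, 29, d, 3), (s, z, 29, m, 14), (s, z, 29, w, 12), (w, z, 12, d, 3)}
Keep only column(s) D2, B (3 duplicate(s) eliminated): {(12, z), (14, z), (2, d), (3, z)}

{(12, z), (14, z), (2, d), (3, z)}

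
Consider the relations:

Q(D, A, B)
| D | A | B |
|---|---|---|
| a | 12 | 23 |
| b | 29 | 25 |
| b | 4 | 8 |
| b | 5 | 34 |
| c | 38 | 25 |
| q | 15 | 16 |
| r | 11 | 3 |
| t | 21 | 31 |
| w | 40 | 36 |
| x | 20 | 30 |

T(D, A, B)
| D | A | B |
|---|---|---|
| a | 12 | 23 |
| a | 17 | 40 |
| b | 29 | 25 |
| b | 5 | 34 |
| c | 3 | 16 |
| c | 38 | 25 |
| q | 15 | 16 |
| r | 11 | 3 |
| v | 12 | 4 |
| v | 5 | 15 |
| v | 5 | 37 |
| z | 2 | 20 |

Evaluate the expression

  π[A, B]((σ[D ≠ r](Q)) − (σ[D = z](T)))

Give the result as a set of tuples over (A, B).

Selection D ≠ r: {(a, 12, 23), (b, 29, 25), (b, 4, 8), (b, 5, 34), (c, 38, 25), (q, 15, 16), (t, 21, 31), (w, 40, 36), (x, 20, 30)}
Selection D = z: {(z, 2, 20)}
Taking the difference: {(a, 12, 23), (b, 29, 25), (b, 4, 8), (b, 5, 34), (c, 38, 25), (q, 15, 16), (t, 21, 31), (w, 40, 36), (x, 20, 30)}
Keep only column(s) A, B: {(12, 23), (15, 16), (20, 30), (21, 31), (29, 25), (38, 25), (4, 8), (40, 36), (5, 34)}

{(12, 23), (15, 16), (20, 30), (21, 31), (29, 25), (38, 25), (4, 8), (40, 36), (5, 34)}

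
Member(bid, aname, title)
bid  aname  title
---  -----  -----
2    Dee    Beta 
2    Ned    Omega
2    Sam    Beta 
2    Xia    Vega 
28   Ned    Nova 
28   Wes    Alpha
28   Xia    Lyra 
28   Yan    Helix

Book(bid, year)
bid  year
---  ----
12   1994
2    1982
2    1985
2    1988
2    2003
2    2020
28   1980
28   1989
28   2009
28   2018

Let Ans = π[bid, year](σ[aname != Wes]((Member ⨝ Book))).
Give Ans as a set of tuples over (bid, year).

Member ⋈ Book (natural join on bid): {(2, Dee, Beta, 1982), (2, Dee, Beta, 1985), (2, Dee, Beta, 1988), (2, Dee, Beta, 2003), (2, Dee, Beta, 2020), (2, Ned, Omega, 1982), (2, Ned, Omega, 1985), (2, Ned, Omega, 1988), (2, Ned, Omega, 2003), (2, Ned, Omega, 2020), (2, Sam, Beta, 1982), (2, Sam, Beta, 1985), (2, Sam, Beta, 1988), (2, Sam, Beta, 2003), (2, Sam, Beta, 2020), (2, Xia, Vega, 1982), (2, Xia, Vega, 1985), (2, Xia, Vega, 1988), (2, Xia, Vega, 2003), (2, Xia, Vega, 2020), (28, Ned, Nova, 1980), (28, Ned, Nova, 1989), (28, Ned, Nova, 2009), (28, Ned, Nova, 2018), (28, Wes, Alpha, 1980), (28, Wes, Alpha, 1989), (28, Wes, Alpha, 2009), (28, Wes, Alpha, 2018), (28, Xia, Lyra, 1980), (28, Xia, Lyra, 1989), (28, Xia, Lyra, 2009), (28, Xia, Lyra, 2018), (28, Yan, Helix, 1980), (28, Yan, Helix, 1989), (28, Yan, Helix, 2009), (28, Yan, Helix, 2018)}
Selection aname != Wes: {(2, Dee, Beta, 1982), (2, Dee, Beta, 1985), (2, Dee, Beta, 1988), (2, Dee, Beta, 2003), (2, Dee, Beta, 2020), (2, Ned, Omega, 1982), (2, Ned, Omega, 1985), (2, Ned, Omega, 1988), (2, Ned, Omega, 2003), (2, Ned, Omega, 2020), (2, Sam, Beta, 1982), (2, Sam, Beta, 1985), (2, Sam, Beta, 1988), (2, Sam, Beta, 2003), (2, Sam, Beta, 2020), (2, Xia, Vega, 1982), (2, Xia, Vega, 1985), (2, Xia, Vega, 1988), (2, Xia, Vega, 2003), (2, Xia, Vega, 2020), (28, Ned, Nova, 1980), (28, Ned, Nova, 1989), (28, Ned, Nova, 2009), (28, Ned, Nova, 2018), (28, Xia, Lyra, 1980), (28, Xia, Lyra, 1989), (28, Xia, Lyra, 2009), (28, Xia, Lyra, 2018), (28, Yan, Helix, 1980), (28, Yan, Helix, 1989), (28, Yan, Helix, 2009), (28, Yan, Helix, 2018)}
Projecting to bid, year (23 duplicate(s) eliminated): {(2, 1982), (2, 1985), (2, 1988), (2, 2003), (2, 2020), (28, 1980), (28, 1989), (28, 2009), (28, 2018)}

{(2, 1982), (2, 1985), (2, 1988), (2, 2003), (2, 2020), (28, 1980), (28, 1989), (28, 2009), (28, 2018)}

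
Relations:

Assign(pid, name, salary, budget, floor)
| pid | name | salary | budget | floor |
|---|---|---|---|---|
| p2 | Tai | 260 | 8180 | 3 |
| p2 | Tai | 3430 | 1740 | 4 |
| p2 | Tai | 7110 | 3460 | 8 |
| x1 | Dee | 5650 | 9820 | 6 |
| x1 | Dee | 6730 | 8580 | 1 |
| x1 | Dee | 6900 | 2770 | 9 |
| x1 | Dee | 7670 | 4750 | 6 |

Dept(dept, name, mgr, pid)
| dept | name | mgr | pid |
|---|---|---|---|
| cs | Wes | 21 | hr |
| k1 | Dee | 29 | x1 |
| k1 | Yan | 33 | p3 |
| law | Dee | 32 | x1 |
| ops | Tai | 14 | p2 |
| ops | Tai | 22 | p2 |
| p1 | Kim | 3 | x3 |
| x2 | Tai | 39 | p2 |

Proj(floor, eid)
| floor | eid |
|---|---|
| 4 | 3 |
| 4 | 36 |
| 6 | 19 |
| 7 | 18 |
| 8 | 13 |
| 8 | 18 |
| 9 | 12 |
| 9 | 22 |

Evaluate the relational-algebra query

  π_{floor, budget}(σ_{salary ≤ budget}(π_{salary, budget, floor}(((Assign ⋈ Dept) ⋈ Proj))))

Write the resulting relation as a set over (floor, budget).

{(6, 9820)}

Joining Assign and Dept on pid, name yields {(p2, Tai, 260, 8180, 3, ops, 14), (p2, Tai, 260, 8180, 3, ops, 22), (p2, Tai, 260, 8180, 3, x2, 39), (p2, Tai, 3430, 1740, 4, ops, 14), (p2, Tai, 3430, 1740, 4, ops, 22), (p2, Tai, 3430, 1740, 4, x2, 39), (p2, Tai, 7110, 3460, 8, ops, 14), (p2, Tai, 7110, 3460, 8, ops, 22), (p2, Tai, 7110, 3460, 8, x2, 39), (x1, Dee, 5650, 9820, 6, k1, 29), (x1, Dee, 5650, 9820, 6, law, 32), (x1, Dee, 6730, 8580, 1, k1, 29), (x1, Dee, 6730, 8580, 1, law, 32), (x1, Dee, 6900, 2770, 9, k1, 29), (x1, Dee, 6900, 2770, 9, law, 32), (x1, Dee, 7670, 4750, 6, k1, 29), (x1, Dee, 7670, 4750, 6, law, 32)}.
Joining (Assign ⋈ Dept) and Proj on floor yields {(p2, Tai, 3430, 1740, 4, ops, 14, 3), (p2, Tai, 3430, 1740, 4, ops, 14, 36), (p2, Tai, 3430, 1740, 4, ops, 22, 3), (p2, Tai, 3430, 1740, 4, ops, 22, 36), (p2, Tai, 3430, 1740, 4, x2, 39, 3), (p2, Tai, 3430, 1740, 4, x2, 39, 36), (p2, Tai, 7110, 3460, 8, ops, 14, 13), (p2, Tai, 7110, 3460, 8, ops, 14, 18), (p2, Tai, 7110, 3460, 8, ops, 22, 13), (p2, Tai, 7110, 3460, 8, ops, 22, 18), (p2, Tai, 7110, 3460, 8, x2, 39, 13), (p2, Tai, 7110, 3460, 8, x2, 39, 18), (x1, Dee, 5650, 9820, 6, k1, 29, 19), (x1, Dee, 5650, 9820, 6, law, 32, 19), (x1, Dee, 6900, 2770, 9, k1, 29, 12), (x1, Dee, 6900, 2770, 9, k1, 29, 22), (x1, Dee, 6900, 2770, 9, law, 32, 12), (x1, Dee, 6900, 2770, 9, law, 32, 22), (x1, Dee, 7670, 4750, 6, k1, 29, 19), (x1, Dee, 7670, 4750, 6, law, 32, 19)}.
π[salary, budget, floor]: project onto (salary, budget, floor) (15 duplicate(s) eliminated) → {(3430, 1740, 4), (5650, 9820, 6), (6900, 2770, 9), (7110, 3460, 8), (7670, 4750, 6)}
Selection salary ≤ budget: {(5650, 9820, 6)}
π[floor, budget]: project onto (floor, budget) → {(6, 9820)}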